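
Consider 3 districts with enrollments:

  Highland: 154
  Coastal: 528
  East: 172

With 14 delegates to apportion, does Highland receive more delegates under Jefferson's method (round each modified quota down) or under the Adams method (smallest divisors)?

Adams

Jefferson: Highland 2, Coastal 9, East 3.
Adams: Highland 3, Coastal 8, East 3.
Highland gets 2 under Jefferson and 3 under Adams.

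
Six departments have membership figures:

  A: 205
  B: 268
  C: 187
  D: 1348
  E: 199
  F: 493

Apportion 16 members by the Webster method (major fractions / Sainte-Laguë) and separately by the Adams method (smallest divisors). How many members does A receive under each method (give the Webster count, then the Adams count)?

Webster: A 1, B 2, C 1, D 8, E 1, F 3.
Adams: A 2, B 2, C 1, D 7, E 1, F 3.
A gets 1 under Webster and 2 under Adams.

1 and 2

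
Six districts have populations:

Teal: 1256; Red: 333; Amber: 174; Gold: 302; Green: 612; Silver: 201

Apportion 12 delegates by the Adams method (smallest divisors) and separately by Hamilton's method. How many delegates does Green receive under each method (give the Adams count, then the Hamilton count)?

2 and 3

Adams: Teal 5, Red 2, Amber 1, Gold 1, Green 2, Silver 1.
Hamilton: Teal 5, Red 1, Amber 1, Gold 1, Green 3, Silver 1.
Green gets 2 under Adams and 3 under Hamilton.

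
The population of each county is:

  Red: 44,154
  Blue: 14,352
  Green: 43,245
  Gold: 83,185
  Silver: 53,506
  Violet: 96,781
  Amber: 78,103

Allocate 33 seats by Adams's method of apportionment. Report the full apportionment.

Red: 4, Blue: 2, Green: 4, Gold: 6, Silver: 4, Violet: 7, Amber: 6

Standard divisor 413326/33 ≈ 12525.03; standard quotas: Red 3.525, Blue 1.146, Green 3.453, Gold 6.642, Silver 4.272, Violet 7.727, Amber 6.236.
Rounding up gives 4, 2, 4, 7, 5, 8, 7 = 37 seats, so the divisor must be adjusted.
With modified divisor 14010.5: modified quotas Red 3.151, Blue 1.024, Green 3.087, Gold 5.937, Silver 3.819, Violet 6.908, Amber 5.575.
Rounding up: Red 4, Blue 2, Green 4, Gold 6, Silver 4, Violet 7, Amber 6 (total 33).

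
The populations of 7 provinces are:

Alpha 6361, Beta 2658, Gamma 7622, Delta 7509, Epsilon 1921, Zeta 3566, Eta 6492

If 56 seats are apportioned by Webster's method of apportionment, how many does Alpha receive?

10

Standard divisor 36129/56 ≈ 645.161; standard quotas: Alpha 9.860, Beta 4.120, Gamma 11.814, Delta 11.639, Epsilon 2.978, Zeta 5.527, Eta 10.063.
Rounding to the nearest integer gives 10, 4, 12, 12, 3, 6, 10 = 57 seats, so the divisor must be adjusted.
With modified divisor 651: modified quotas Alpha 9.771, Beta 4.083, Gamma 11.708, Delta 11.535, Epsilon 2.951, Zeta 5.478, Eta 9.972.
Rounding to the nearest integer: Alpha 10, Beta 4, Gamma 12, Delta 12, Epsilon 3, Zeta 5, Eta 10 (total 56).
Alpha receives 10.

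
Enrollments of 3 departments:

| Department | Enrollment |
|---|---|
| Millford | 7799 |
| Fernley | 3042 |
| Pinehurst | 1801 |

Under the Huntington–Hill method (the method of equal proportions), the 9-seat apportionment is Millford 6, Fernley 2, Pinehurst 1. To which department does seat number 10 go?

Priority for the next seat is population ÷ (√(s·(s+1))).
Priorities: Millford 1203.412, Fernley 1241.891, Pinehurst 1273.499.
Highest priority: Pinehurst.

Pinehurst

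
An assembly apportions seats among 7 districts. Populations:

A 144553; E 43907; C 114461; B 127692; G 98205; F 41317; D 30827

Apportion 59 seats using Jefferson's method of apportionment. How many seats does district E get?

Standard divisor 600962/59 ≈ 10185.797; standard quotas: A 14.192, E 4.311, C 11.237, B 12.536, G 9.641, F 4.056, D 3.026.
Rounding down gives 14, 4, 11, 12, 9, 4, 3 = 57 seats, so the divisor must be adjusted.
With modified divisor 9700: modified quotas A 14.902, E 4.526, C 11.800, B 13.164, G 10.124, F 4.259, D 3.178.
Rounding down: A 14, E 4, C 11, B 13, G 10, F 4, D 3 (total 59).
E receives 4.

4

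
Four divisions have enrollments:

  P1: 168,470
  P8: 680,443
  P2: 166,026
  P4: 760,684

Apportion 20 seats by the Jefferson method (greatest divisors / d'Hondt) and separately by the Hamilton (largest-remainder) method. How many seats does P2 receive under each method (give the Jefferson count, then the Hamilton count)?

Jefferson: P1 2, P8 8, P2 1, P4 9.
Hamilton: P1 2, P8 8, P2 2, P4 8.
P2 gets 1 under Jefferson and 2 under Hamilton.

1 and 2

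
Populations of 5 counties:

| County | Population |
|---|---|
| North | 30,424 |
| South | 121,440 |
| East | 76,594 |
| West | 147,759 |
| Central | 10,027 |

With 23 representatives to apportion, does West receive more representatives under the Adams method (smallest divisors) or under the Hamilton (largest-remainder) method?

Adams: North 2, South 7, East 5, West 8, Central 1.
Hamilton: North 2, South 7, East 4, West 9, Central 1.
West gets 8 under Adams and 9 under Hamilton.

Hamilton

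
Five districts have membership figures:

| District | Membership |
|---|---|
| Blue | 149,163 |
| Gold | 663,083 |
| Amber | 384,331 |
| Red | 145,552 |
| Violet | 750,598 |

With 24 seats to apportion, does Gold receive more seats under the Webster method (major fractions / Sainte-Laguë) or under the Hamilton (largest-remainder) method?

Webster: Blue 2, Gold 8, Amber 4, Red 2, Violet 8.
Hamilton: Blue 2, Gold 7, Amber 4, Red 2, Violet 9.
Gold gets 8 under Webster and 7 under Hamilton.

Webster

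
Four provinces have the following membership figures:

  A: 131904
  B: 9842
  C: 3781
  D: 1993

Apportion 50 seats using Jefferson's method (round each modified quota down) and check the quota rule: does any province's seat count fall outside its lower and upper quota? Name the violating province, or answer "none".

A

Standard quotas: A 44.707, B 3.336, C 1.282, D 0.676.
Jefferson allocation: A 46, B 3, C 1, D 0.
A has quota 44.707 (lower 44, upper 45) but receives 46 — outside the quota interval.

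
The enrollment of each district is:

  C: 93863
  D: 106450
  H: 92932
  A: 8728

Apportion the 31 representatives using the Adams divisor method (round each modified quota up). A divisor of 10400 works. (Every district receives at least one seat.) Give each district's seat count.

With modified divisor 10400: modified quotas C 9.025, D 10.236, H 8.936, A 0.839.
Rounding up: C 10, D 11, H 9, A 1 (total 31).

C: 10, D: 11, H: 9, A: 1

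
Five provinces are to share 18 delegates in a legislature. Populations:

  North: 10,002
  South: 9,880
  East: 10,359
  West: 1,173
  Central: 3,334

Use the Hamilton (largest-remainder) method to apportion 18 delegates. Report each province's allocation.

North 5, South 5, East 5, West 1, Central 2

Total 34748; standard divisor 34748/18 ≈ 1930.444.
Standard quotas: North 5.1812, South 5.1180, East 5.3661, West 0.6076, Central 1.7271.
Lower quotas: North 5, South 5, East 5, West 0, Central 1 (sum 16, leaving 2 seats).
Remainders in descending order: Central 0.7271, West 0.6076, East 0.3661, North 0.1812, South 0.1180.
The surplus seats go to Central, West.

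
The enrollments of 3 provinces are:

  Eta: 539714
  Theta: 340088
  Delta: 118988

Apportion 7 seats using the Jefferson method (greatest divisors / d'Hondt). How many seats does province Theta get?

Standard divisor 998790/7 ≈ 142684.286; standard quotas: Eta 3.783, Theta 2.384, Delta 0.834.
Rounding down gives 3, 2, 0 = 5 seats, so the divisor must be adjusted.
With modified divisor 116200: modified quotas Eta 4.645, Theta 2.927, Delta 1.024.
Rounding down: Eta 4, Theta 2, Delta 1 (total 7).
Theta receives 2.

2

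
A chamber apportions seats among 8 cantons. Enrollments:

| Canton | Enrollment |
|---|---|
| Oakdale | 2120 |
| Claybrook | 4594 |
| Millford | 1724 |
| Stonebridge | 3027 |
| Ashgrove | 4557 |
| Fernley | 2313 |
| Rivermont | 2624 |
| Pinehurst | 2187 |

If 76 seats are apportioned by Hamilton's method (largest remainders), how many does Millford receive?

6

Standard divisor: 23146 ÷ 76 ≈ 304.553.
Standard quotas: Oakdale 6.961, Claybrook 15.084, Millford 5.661, Stonebridge 9.939, Ashgrove 14.963, Fernley 7.595, Rivermont 8.616, Pinehurst 7.181.
Lower quotas: Oakdale 6, Claybrook 15, Millford 5, Stonebridge 9, Ashgrove 14, Fernley 7, Rivermont 8, Pinehurst 7 (sum 71, leaving 5 seats).
Remainders in descending order: Ashgrove 0.963, Oakdale 0.961, Stonebridge 0.939, Millford 0.661, Rivermont 0.616, Fernley 0.595, Pinehurst 0.181, Claybrook 0.084.
Largest remainders: Ashgrove, Oakdale, Stonebridge, Millford, Rivermont receive the extra seats.
Millford receives 6.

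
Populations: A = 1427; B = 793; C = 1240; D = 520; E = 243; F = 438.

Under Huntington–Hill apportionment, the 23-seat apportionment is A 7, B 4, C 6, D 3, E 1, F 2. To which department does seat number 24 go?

Priority for the next seat is population ÷ (√(s·(s+1))).
Priorities: A 190.691, B 177.320, C 191.336, D 150.111, E 171.827, F 178.813.
Highest priority: C.

C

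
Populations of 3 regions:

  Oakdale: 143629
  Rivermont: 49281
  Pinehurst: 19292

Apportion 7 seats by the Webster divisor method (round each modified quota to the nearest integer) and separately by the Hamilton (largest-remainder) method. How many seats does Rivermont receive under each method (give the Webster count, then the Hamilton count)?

Webster: Oakdale 4, Rivermont 2, Pinehurst 1.
Hamilton: Oakdale 5, Rivermont 1, Pinehurst 1.
Rivermont gets 2 under Webster and 1 under Hamilton.

2 and 1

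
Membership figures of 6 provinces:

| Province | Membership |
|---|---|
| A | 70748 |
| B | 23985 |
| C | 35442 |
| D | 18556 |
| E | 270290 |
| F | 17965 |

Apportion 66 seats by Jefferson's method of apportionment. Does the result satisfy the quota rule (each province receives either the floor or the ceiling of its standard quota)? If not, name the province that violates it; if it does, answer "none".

E

Standard quotas: A 10.685, B 3.623, C 5.353, D 2.803, E 40.823, F 2.713.
Jefferson allocation: A 11, B 3, C 5, D 2, E 43, F 2.
E has quota 40.823 (lower 40, upper 41) but receives 43 — outside the quota interval.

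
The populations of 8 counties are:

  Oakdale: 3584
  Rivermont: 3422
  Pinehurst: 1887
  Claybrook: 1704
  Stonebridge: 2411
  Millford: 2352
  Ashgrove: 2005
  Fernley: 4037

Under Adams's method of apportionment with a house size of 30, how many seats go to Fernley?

Standard divisor 21402/30 ≈ 713.4; standard quotas: Oakdale 5.024, Rivermont 4.797, Pinehurst 2.645, Claybrook 2.389, Stonebridge 3.380, Millford 3.297, Ashgrove 2.810, Fernley 5.659.
Rounding up gives 6, 5, 3, 3, 4, 4, 3, 6 = 34 seats, so the divisor must be adjusted.
With modified divisor 830: modified quotas Oakdale 4.318, Rivermont 4.123, Pinehurst 2.273, Claybrook 2.053, Stonebridge 2.905, Millford 2.834, Ashgrove 2.416, Fernley 4.864.
Rounding up: Oakdale 5, Rivermont 5, Pinehurst 3, Claybrook 3, Stonebridge 3, Millford 3, Ashgrove 3, Fernley 5 (total 30).
Fernley receives 5.

5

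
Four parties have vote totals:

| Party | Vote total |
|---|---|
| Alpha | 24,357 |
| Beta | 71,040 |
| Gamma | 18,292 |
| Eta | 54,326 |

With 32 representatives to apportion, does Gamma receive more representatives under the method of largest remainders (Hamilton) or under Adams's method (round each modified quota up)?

Adams

Hamilton: Alpha 5, Beta 14, Gamma 3, Eta 10.
Adams: Alpha 5, Beta 13, Gamma 4, Eta 10.
Gamma gets 3 under Hamilton and 4 under Adams.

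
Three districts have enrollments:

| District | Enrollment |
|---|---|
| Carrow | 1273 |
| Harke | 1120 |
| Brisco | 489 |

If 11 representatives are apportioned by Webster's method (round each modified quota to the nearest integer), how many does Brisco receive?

Standard divisor 2882/11 ≈ 262; standard quotas: Carrow 4.859, Harke 4.275, Brisco 1.866.
Rounding to the nearest integer gives Carrow 5, Harke 4, Brisco 2 — total 11, matching the house size, so no adjustment is needed.
Brisco receives 2.

2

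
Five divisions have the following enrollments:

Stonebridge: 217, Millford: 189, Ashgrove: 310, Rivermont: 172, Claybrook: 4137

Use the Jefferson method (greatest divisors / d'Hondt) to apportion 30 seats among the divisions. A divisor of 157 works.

Stonebridge: 1, Millford: 1, Ashgrove: 1, Rivermont: 1, Claybrook: 26

With modified divisor 157: modified quotas Stonebridge 1.382, Millford 1.204, Ashgrove 1.975, Rivermont 1.096, Claybrook 26.350.
Rounding down: Stonebridge 1, Millford 1, Ashgrove 1, Rivermont 1, Claybrook 26 (total 30).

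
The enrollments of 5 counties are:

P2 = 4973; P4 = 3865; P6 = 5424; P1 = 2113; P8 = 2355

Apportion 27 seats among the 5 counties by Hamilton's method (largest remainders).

P2 7; P4 6; P6 8; P1 3; P8 3

Standard divisor: 18730 ÷ 27 ≈ 693.704.
Standard quotas: P2 7.1688, P4 5.5715, P6 7.8189, P1 3.0460, P8 3.3948.
Lower quotas: P2 7, P4 5, P6 7, P1 3, P8 3 (sum 25, leaving 2 seats).
Remainders in descending order: P6 0.8189, P4 0.5715, P8 0.3948, P2 0.1688, P1 0.0460.
Largest remainders: P6, P4 receive the extra seats.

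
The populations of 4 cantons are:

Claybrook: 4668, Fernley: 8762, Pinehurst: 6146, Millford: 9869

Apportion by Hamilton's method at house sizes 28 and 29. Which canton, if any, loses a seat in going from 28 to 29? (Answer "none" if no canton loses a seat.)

Claybrook

At 28 seats: Claybrook 5, Fernley 8, Pinehurst 6, Millford 9.
At 29 seats: Claybrook 4, Fernley 9, Pinehurst 6, Millford 10.
Claybrook drops from 5 to 4.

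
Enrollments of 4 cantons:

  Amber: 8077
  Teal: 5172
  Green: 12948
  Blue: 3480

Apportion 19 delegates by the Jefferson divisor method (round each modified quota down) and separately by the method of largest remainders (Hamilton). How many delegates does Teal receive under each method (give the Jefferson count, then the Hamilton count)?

3 and 4

Jefferson: Amber 5, Teal 3, Green 9, Blue 2.
Hamilton: Amber 5, Teal 4, Green 8, Blue 2.
Teal gets 3 under Jefferson and 4 under Hamilton.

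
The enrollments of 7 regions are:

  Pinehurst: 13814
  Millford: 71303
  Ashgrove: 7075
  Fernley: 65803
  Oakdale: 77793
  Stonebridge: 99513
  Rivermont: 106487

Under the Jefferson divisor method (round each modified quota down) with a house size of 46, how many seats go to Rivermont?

11

Standard divisor 441788/46 ≈ 9604.087; standard quotas: Pinehurst 1.438, Millford 7.424, Ashgrove 0.737, Fernley 6.852, Oakdale 8.100, Stonebridge 10.362, Rivermont 11.088.
Rounding down gives 1, 7, 0, 6, 8, 10, 11 = 43 seats, so the divisor must be adjusted.
With modified divisor 8890: modified quotas Pinehurst 1.554, Millford 8.021, Ashgrove 0.796, Fernley 7.402, Oakdale 8.751, Stonebridge 11.194, Rivermont 11.978.
Rounding down: Pinehurst 1, Millford 8, Ashgrove 0, Fernley 7, Oakdale 8, Stonebridge 11, Rivermont 11 (total 46).
Rivermont receives 11.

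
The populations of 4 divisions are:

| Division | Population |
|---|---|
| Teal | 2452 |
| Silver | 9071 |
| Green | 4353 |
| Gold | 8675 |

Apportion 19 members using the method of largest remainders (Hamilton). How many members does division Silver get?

Standard divisor: 24551 ÷ 19 ≈ 1292.158.
Standard quotas: Teal 1.8976, Silver 7.0200, Green 3.3688, Gold 6.7136.
Lower quotas: Teal 1, Silver 7, Green 3, Gold 6 (sum 17, leaving 2 seats).
Remainders in descending order: Teal 0.8976, Gold 0.7136, Green 0.3688, Silver 0.0200.
The surplus seats go to Teal, Gold.
Silver receives 7.

7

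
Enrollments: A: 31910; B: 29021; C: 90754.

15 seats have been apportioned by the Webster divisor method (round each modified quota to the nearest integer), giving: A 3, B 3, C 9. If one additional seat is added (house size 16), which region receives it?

Priority for the next seat is population ÷ (current seats + 0.5).
Priorities: A 9117.143, B 8291.714, C 9553.053.
Highest priority: C.

C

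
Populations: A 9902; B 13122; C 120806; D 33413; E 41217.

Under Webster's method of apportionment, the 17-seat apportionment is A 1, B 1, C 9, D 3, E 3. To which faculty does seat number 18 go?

Priority for the next seat is population ÷ (current seats + 0.5).
Priorities: A 6601.333, B 8748.000, C 12716.421, D 9546.571, E 11776.286.
Highest priority: C.

C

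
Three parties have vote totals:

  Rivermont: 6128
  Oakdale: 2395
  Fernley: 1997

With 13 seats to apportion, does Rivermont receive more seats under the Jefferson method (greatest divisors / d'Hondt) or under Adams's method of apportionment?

Jefferson: Rivermont 8, Oakdale 3, Fernley 2.
Adams: Rivermont 7, Oakdale 3, Fernley 3.
Rivermont gets 8 under Jefferson and 7 under Adams.

Jefferson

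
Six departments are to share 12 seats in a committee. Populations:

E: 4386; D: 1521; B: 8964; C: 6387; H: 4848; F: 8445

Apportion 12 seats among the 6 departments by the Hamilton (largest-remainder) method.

E=1, D=1, B=3, C=2, H=2, F=3

The standard divisor is 34551/12 ≈ 2879.25.
Standard quotas: E 1.5233, D 0.5283, B 3.1133, C 2.2183, H 1.6838, F 2.9331.
Lower quotas: E 1, D 0, B 3, C 2, H 1, F 2 (sum 9, leaving 3 seats).
Remainders in descending order: F 0.9331, H 0.6838, D 0.5283, E 0.5233, C 0.2183, B 0.1133.
Largest remainders: F, H, D receive the extra seats.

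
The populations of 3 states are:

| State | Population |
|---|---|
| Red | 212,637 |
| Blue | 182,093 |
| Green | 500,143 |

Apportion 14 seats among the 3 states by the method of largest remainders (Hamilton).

Red 3, Blue 3, Green 8

The standard divisor is 894873/14 ≈ 63919.5.
Standard quotas: Red 3.3266, Blue 2.8488, Green 7.8246.
Lower quotas: Red 3, Blue 2, Green 7 (sum 12, leaving 2 seats).
Remainders in descending order: Blue 0.8488, Green 0.8246, Red 0.3266.
Largest remainders: Blue, Green receive the extra seats.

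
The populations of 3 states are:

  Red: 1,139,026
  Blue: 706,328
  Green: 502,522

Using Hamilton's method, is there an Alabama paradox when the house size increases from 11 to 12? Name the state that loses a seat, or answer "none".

At 11 seats: Red 5, Blue 3, Green 3.
At 12 seats: Red 6, Blue 4, Green 2.
Green drops from 3 to 2.

Green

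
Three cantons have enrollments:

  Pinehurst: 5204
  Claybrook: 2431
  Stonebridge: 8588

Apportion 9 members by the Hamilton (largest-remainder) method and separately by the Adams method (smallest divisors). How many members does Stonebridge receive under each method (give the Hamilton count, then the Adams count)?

Hamilton: Pinehurst 3, Claybrook 1, Stonebridge 5.
Adams: Pinehurst 3, Claybrook 2, Stonebridge 4.
Stonebridge gets 5 under Hamilton and 4 under Adams.

5 and 4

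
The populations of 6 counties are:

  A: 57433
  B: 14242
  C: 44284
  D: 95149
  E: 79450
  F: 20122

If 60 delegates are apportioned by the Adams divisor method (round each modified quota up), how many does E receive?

Standard divisor 310680/60 ≈ 5178; standard quotas: A 11.092, B 2.750, C 8.552, D 18.376, E 15.344, F 3.886.
Rounding up gives 12, 3, 9, 19, 16, 4 = 63 seats, so the divisor must be adjusted.
With modified divisor 5400: modified quotas A 10.636, B 2.637, C 8.201, D 17.620, E 14.713, F 3.726.
Rounding up: A 11, B 3, C 9, D 18, E 15, F 4 (total 60).
E receives 15.

15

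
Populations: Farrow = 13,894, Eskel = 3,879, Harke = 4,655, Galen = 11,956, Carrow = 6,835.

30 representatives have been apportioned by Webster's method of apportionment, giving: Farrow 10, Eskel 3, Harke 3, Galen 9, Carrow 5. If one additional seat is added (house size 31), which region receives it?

Priority for the next seat is population ÷ (current seats + 0.5).
Priorities: Farrow 1323.238, Eskel 1108.286, Harke 1330.000, Galen 1258.526, Carrow 1242.727.
Highest priority: Harke.

Harke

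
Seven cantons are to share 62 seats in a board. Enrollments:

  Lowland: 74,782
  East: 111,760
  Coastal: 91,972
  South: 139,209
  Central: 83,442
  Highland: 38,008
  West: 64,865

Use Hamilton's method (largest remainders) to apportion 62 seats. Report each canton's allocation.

The standard divisor is 604038/62 ≈ 9742.548.
Standard quotas: Lowland 7.6758, East 11.4713, Coastal 9.4402, South 14.2888, Central 8.5647, Highland 3.9012, West 6.6579.
Lower quotas: Lowland 7, East 11, Coastal 9, South 14, Central 8, Highland 3, West 6 (sum 58, leaving 4 seats).
Remainders in descending order: Highland 0.9012, Lowland 0.6758, West 0.6579, Central 0.5647, East 0.4713, Coastal 0.4402, South 0.2888.
The surplus seats go to Highland, Lowland, West, Central.

Lowland=8; East=11; Coastal=9; South=14; Central=9; Highland=4; West=7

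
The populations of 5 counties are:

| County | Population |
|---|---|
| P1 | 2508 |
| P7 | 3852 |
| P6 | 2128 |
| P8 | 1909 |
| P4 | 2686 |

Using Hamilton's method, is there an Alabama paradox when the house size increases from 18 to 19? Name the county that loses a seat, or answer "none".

At 18 seats: P1 3, P7 5, P6 3, P8 3, P4 4.
At 19 seats: P1 4, P7 5, P6 3, P8 3, P4 4.
No county's allocation decreased.

none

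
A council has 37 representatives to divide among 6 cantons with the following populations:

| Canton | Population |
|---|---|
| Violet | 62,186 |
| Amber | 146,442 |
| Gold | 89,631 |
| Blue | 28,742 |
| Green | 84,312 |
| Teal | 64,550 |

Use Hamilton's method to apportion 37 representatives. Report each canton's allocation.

Total 475863; standard divisor 475863/37 ≈ 12861.162.
Standard quotas: Violet 4.8352, Amber 11.3864, Gold 6.9691, Blue 2.2348, Green 6.5556, Teal 5.0190.
Lower quotas: Violet 4, Amber 11, Gold 6, Blue 2, Green 6, Teal 5 (sum 34, leaving 3 seats).
Remainders in descending order: Gold 0.9691, Violet 0.8352, Green 0.5556, Amber 0.3864, Blue 0.2348, Teal 0.0190.
Largest remainders: Gold, Violet, Green receive the extra seats.

Violet 5, Amber 11, Gold 7, Blue 2, Green 7, Teal 5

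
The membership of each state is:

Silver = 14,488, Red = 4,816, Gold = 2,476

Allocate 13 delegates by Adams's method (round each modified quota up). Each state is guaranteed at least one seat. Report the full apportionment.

Silver 8, Red 3, Gold 2

Standard divisor 21780/13 ≈ 1675.385; standard quotas: Silver 8.648, Red 2.875, Gold 1.478.
Rounding up gives 9, 3, 2 = 14 seats, so the divisor must be adjusted.
With modified divisor 1900: modified quotas Silver 7.625, Red 2.535, Gold 1.303.
Rounding up: Silver 8, Red 3, Gold 2 (total 13).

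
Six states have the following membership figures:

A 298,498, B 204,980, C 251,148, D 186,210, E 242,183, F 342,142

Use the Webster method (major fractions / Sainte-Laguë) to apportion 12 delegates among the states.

A=2; B=2; C=2; D=1; E=2; F=3

Standard divisor 1525161/12 ≈ 127096.75; standard quotas: A 2.349, B 1.613, C 1.976, D 1.465, E 1.906, F 2.692.
Rounding to the nearest integer gives A 2, B 2, C 2, D 1, E 2, F 3 — total 12, matching the house size, so no adjustment is needed.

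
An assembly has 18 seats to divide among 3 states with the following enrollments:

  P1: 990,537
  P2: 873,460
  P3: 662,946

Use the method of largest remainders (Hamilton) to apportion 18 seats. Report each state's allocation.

P1 7, P2 6, P3 5

Standard divisor: 2526943 ÷ 18 ≈ 140385.722.
Standard quotas: P1 7.0558, P2 6.2219, P3 4.7223.
Lower quotas: P1 7, P2 6, P3 4 (sum 17, leaving 1 seat).
Remainders in descending order: P3 0.7223, P2 0.2219, P1 0.0558.
Largest remainder: P3 receives the extra seat.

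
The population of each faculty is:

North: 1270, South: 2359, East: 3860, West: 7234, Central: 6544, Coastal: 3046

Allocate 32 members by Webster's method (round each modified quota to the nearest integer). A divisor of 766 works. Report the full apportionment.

North 2, South 3, East 5, West 9, Central 9, Coastal 4

With modified divisor 766: modified quotas North 1.658, South 3.080, East 5.039, West 9.444, Central 8.543, Coastal 3.977.
Rounding to the nearest integer: North 2, South 3, East 5, West 9, Central 9, Coastal 4 (total 32).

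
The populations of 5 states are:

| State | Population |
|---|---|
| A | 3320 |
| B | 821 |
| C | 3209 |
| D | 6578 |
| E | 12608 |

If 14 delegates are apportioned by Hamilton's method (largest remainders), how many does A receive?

The standard divisor is 26536/14 ≈ 1895.429.
Standard quotas: A 1.7516, B 0.4331, C 1.6930, D 3.4705, E 6.6518.
Lower quotas: A 1, B 0, C 1, D 3, E 6 (sum 11, leaving 3 seats).
Remainders in descending order: A 0.7516, C 0.6930, E 0.6518, D 0.4705, B 0.4331.
Largest remainders: A, C, E receive the extra seats.
A receives 2.

2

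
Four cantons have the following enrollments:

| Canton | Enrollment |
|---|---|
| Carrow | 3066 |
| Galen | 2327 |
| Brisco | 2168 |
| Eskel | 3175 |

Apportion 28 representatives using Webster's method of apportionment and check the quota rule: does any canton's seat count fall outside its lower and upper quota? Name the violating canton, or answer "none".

none

Standard quotas: Carrow 7.996, Galen 6.069, Brisco 5.654, Eskel 8.281.
Webster allocation: Carrow 8, Galen 6, Brisco 6, Eskel 8.
Every allocation lies between the lower and upper quota.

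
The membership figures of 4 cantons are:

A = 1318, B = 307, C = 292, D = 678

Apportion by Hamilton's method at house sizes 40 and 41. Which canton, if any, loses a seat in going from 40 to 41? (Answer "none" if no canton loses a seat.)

C

At 40 seats: A 20, B 5, C 5, D 10.
At 41 seats: A 21, B 5, C 4, D 11.
C drops from 5 to 4.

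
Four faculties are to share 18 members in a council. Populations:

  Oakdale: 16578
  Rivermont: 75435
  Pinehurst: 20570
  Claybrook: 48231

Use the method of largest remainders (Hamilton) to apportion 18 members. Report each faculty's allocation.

The standard divisor is 160814/18 ≈ 8934.111.
Standard quotas: Oakdale 1.8556, Rivermont 8.4435, Pinehurst 2.3024, Claybrook 5.3985.
Lower quotas: Oakdale 1, Rivermont 8, Pinehurst 2, Claybrook 5 (sum 16, leaving 2 seats).
Remainders in descending order: Oakdale 0.8556, Rivermont 0.4435, Claybrook 0.3985, Pinehurst 0.3024.
The surplus seats go to Oakdale, Rivermont.

Oakdale=2; Rivermont=9; Pinehurst=2; Claybrook=5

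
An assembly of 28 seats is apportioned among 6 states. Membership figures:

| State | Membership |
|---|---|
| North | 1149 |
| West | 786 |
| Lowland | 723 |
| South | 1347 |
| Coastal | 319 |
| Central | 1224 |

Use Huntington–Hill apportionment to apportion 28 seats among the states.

North=6, West=4, Lowland=4, South=6, Coastal=2, Central=6

With divisor 208: modified quotas North 5.524, West 3.779, Lowland 3.476, South 6.476, Coastal 1.534, Central 5.885.
Geometric-mean thresholds: North √(5·6)=5.477, West √(3·4)=3.464, Lowland √(3·4)=3.464, South √(6·7)=6.481, Coastal √(1·2)=1.414, Central √(5·6)=5.477.
Each quota rounded against its threshold gives North 6, West 4, Lowland 4, South 6, Coastal 2, Central 6 (total 28).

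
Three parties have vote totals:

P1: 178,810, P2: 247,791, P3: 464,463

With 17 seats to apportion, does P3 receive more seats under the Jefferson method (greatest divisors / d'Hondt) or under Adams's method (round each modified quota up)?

Jefferson: P1 3, P2 5, P3 9.
Adams: P1 4, P2 5, P3 8.
P3 gets 9 under Jefferson and 8 under Adams.

Jefferson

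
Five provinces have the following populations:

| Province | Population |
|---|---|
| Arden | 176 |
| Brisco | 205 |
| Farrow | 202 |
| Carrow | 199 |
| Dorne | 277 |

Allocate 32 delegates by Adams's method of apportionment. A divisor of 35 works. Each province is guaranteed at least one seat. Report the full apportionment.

Arden 6, Brisco 6, Farrow 6, Carrow 6, Dorne 8

With modified divisor 35: modified quotas Arden 5.029, Brisco 5.857, Farrow 5.771, Carrow 5.686, Dorne 7.914.
Rounding up: Arden 6, Brisco 6, Farrow 6, Carrow 6, Dorne 8 (total 32).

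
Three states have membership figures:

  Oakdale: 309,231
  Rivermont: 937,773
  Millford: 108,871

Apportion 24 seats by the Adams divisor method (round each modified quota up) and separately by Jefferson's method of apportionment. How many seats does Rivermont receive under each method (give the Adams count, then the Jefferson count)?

Adams: Oakdale 6, Rivermont 16, Millford 2.
Jefferson: Oakdale 5, Rivermont 17, Millford 2.
Rivermont gets 16 under Adams and 17 under Jefferson.

16 and 17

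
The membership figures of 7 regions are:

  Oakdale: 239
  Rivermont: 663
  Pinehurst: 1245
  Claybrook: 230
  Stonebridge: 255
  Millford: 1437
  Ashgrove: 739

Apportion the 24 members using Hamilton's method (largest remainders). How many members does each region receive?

Total 4808; standard divisor 4808/24 ≈ 200.333.
Standard quotas: Oakdale 1.193, Rivermont 3.309, Pinehurst 6.215, Claybrook 1.148, Stonebridge 1.273, Millford 7.173, Ashgrove 3.689.
Lower quotas: Oakdale 1, Rivermont 3, Pinehurst 6, Claybrook 1, Stonebridge 1, Millford 7, Ashgrove 3 (sum 22, leaving 2 seats).
Remainders in descending order: Ashgrove 0.689, Rivermont 0.309, Stonebridge 0.273, Pinehurst 0.215, Oakdale 0.193, Millford 0.173, Claybrook 0.148.
Largest remainders: Ashgrove, Rivermont receive the extra seats.

Oakdale 1, Rivermont 4, Pinehurst 6, Claybrook 1, Stonebridge 1, Millford 7, Ashgrove 4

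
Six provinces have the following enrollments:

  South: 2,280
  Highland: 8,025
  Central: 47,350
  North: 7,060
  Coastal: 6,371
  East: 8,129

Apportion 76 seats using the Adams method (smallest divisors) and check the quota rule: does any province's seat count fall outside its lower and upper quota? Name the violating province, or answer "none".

Central

Standard quotas: South 2.187, Highland 7.699, Central 45.428, North 6.773, Coastal 6.112, East 7.799.
Adams allocation: South 3, Highland 8, Central 44, North 7, Coastal 6, East 8.
Central has quota 45.428 (lower 45, upper 46) but receives 44 — outside the quota interval.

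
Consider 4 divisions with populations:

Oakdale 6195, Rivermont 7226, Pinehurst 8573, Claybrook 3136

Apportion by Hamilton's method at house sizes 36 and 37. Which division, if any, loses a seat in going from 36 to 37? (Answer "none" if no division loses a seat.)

Claybrook

At 36 seats: Oakdale 9, Rivermont 10, Pinehurst 12, Claybrook 5.
At 37 seats: Oakdale 9, Rivermont 11, Pinehurst 13, Claybrook 4.
Claybrook drops from 5 to 4.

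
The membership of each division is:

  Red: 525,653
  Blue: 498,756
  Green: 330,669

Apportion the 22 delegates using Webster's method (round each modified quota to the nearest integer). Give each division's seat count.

Red: 9, Blue: 8, Green: 5

Standard divisor 1355078/22 ≈ 61594.455; standard quotas: Red 8.534, Blue 8.097, Green 5.368.
Rounding to the nearest integer gives Red 9, Blue 8, Green 5 — total 22, matching the house size, so no adjustment is needed.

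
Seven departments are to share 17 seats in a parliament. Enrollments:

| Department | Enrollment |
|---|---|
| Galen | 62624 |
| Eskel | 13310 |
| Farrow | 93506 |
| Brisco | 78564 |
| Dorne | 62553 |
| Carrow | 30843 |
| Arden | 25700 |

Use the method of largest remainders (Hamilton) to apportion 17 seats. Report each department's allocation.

Galen 3, Eskel 1, Farrow 4, Brisco 4, Dorne 3, Carrow 1, Arden 1

The standard divisor is 367100/17 ≈ 21594.118.
Standard quotas: Galen 2.9000, Eskel 0.6164, Farrow 4.3302, Brisco 3.6382, Dorne 2.8968, Carrow 1.4283, Arden 1.1901.
Lower quotas: Galen 2, Eskel 0, Farrow 4, Brisco 3, Dorne 2, Carrow 1, Arden 1 (sum 13, leaving 4 seats).
Remainders in descending order: Galen 0.9000, Dorne 0.8968, Brisco 0.6382, Eskel 0.6164, Carrow 0.4283, Farrow 0.3302, Arden 0.1901.
The surplus seats go to Galen, Dorne, Brisco, Eskel.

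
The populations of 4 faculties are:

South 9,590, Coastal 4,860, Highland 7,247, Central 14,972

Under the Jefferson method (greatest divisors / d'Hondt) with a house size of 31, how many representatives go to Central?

Standard divisor 36669/31 ≈ 1182.871; standard quotas: South 8.107, Coastal 4.109, Highland 6.127, Central 12.657.
Rounding down gives 8, 4, 6, 12 = 30 seats, so the divisor must be adjusted.
With modified divisor 1100: modified quotas South 8.718, Coastal 4.418, Highland 6.588, Central 13.611.
Rounding down: South 8, Coastal 4, Highland 6, Central 13 (total 31).
Central receives 13.

13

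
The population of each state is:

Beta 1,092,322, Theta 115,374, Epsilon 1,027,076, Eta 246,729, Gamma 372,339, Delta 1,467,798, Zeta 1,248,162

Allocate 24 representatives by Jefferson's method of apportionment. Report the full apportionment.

Beta 5, Theta 0, Epsilon 4, Eta 1, Gamma 1, Delta 7, Zeta 6

Standard divisor 5569800/24 ≈ 232075; standard quotas: Beta 4.707, Theta 0.497, Epsilon 4.426, Eta 1.063, Gamma 1.604, Delta 6.325, Zeta 5.378.
Rounding down gives 4, 0, 4, 1, 1, 6, 5 = 21 seats, so the divisor must be adjusted.
With modified divisor 206700: modified quotas Beta 5.285, Theta 0.558, Epsilon 4.969, Eta 1.194, Gamma 1.801, Delta 7.101, Zeta 6.039.
Rounding down: Beta 5, Theta 0, Epsilon 4, Eta 1, Gamma 1, Delta 7, Zeta 6 (total 24).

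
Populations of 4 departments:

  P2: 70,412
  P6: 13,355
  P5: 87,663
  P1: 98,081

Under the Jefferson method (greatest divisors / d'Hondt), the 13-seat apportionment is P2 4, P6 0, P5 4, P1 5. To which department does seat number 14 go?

P5

Priority for the next seat is population ÷ (current seats + 1).
Priorities: P2 14082.400, P6 13355.000, P5 17532.600, P1 16346.833.
Highest priority: P5.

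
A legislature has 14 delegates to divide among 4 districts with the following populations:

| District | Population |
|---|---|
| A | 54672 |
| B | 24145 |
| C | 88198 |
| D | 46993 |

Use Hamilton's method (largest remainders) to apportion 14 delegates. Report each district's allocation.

Standard divisor: 214008 ÷ 14 ≈ 15286.286.
Standard quotas: A 3.5765, B 1.5795, C 5.7697, D 3.0742.
Lower quotas: A 3, B 1, C 5, D 3 (sum 12, leaving 2 seats).
Remainders in descending order: C 0.7697, B 0.5795, A 0.5765, D 0.0742.
The surplus seats go to C, B.

A 3, B 2, C 6, D 3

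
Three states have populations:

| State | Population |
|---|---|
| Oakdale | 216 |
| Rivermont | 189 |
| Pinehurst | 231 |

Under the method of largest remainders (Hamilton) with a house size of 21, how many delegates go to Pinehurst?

8

Standard divisor: 636 ÷ 21 ≈ 30.286.
Standard quotas: Oakdale 7.132, Rivermont 6.241, Pinehurst 7.627.
Lower quotas: Oakdale 7, Rivermont 6, Pinehurst 7 (sum 20, leaving 1 seat).
Remainders in descending order: Pinehurst 0.627, Rivermont 0.241, Oakdale 0.132.
The surplus seat goes to Pinehurst.
Pinehurst receives 8.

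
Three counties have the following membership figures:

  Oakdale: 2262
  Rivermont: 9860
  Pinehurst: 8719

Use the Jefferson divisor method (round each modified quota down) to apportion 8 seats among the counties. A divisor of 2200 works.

Oakdale: 1, Rivermont: 4, Pinehurst: 3

With modified divisor 2200: modified quotas Oakdale 1.028, Rivermont 4.482, Pinehurst 3.963.
Rounding down: Oakdale 1, Rivermont 4, Pinehurst 3 (total 8).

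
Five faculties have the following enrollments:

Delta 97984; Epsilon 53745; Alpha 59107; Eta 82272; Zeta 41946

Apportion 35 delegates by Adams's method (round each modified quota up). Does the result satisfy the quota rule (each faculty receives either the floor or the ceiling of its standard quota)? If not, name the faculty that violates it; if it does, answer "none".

Standard quotas: Delta 10.235, Epsilon 5.614, Alpha 6.174, Eta 8.594, Zeta 4.382.
Adams allocation: Delta 10, Epsilon 6, Alpha 6, Eta 8, Zeta 5.
Every allocation lies between the lower and upper quota.

none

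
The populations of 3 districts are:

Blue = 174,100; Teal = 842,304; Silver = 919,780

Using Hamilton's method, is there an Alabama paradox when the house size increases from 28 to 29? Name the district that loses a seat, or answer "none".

At 28 seats: Blue 3, Teal 12, Silver 13.
At 29 seats: Blue 2, Teal 13, Silver 14.
Blue drops from 3 to 2.

Blue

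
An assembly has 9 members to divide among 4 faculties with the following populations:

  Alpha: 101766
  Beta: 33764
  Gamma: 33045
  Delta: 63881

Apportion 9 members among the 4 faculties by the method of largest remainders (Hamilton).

Alpha 4; Beta 1; Gamma 1; Delta 3

The standard divisor is 232456/9 ≈ 25828.444.
Standard quotas: Alpha 3.9401, Beta 1.3072, Gamma 1.2794, Delta 2.4733.
Lower quotas: Alpha 3, Beta 1, Gamma 1, Delta 2 (sum 7, leaving 2 seats).
Remainders in descending order: Alpha 0.9401, Delta 0.4733, Beta 0.3072, Gamma 0.2794.
The surplus seats go to Alpha, Delta.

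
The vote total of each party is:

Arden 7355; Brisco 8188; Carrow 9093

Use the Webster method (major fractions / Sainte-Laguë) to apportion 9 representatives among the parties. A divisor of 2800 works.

Arden: 3; Brisco: 3; Carrow: 3

With modified divisor 2800: modified quotas Arden 2.627, Brisco 2.924, Carrow 3.248.
Rounding to the nearest integer: Arden 3, Brisco 3, Carrow 3 (total 9).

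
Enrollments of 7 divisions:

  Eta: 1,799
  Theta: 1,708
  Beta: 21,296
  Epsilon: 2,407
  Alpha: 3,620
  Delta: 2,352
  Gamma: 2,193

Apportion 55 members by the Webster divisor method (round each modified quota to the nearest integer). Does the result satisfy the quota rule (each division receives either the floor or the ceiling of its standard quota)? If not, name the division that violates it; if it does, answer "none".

Beta

Standard quotas: Eta 2.797, Theta 2.656, Beta 33.110, Epsilon 3.742, Alpha 5.628, Delta 3.657, Gamma 3.410.
Webster allocation: Eta 3, Theta 3, Beta 32, Epsilon 4, Alpha 6, Delta 4, Gamma 3.
Beta has quota 33.110 (lower 33, upper 34) but receives 32 — outside the quota interval.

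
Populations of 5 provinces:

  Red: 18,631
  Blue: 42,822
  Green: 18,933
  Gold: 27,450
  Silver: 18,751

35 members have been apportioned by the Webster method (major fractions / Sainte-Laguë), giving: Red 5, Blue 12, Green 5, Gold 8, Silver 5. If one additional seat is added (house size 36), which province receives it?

Priority for the next seat is population ÷ (current seats + 0.5).
Priorities: Red 3387.455, Blue 3425.760, Green 3442.364, Gold 3229.412, Silver 3409.273.
Highest priority: Green.

Green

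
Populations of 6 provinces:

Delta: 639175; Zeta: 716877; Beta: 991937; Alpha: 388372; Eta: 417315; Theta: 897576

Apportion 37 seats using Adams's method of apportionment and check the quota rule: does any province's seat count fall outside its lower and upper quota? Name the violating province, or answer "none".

none

Standard quotas: Delta 5.838, Zeta 6.547, Beta 9.059, Alpha 3.547, Eta 3.811, Theta 8.198.
Adams allocation: Delta 6, Zeta 6, Beta 9, Alpha 4, Eta 4, Theta 8.
Every allocation lies between the lower and upper quota.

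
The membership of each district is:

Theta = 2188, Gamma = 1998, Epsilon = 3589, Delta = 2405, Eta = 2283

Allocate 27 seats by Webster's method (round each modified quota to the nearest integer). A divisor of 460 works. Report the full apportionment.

With modified divisor 460: modified quotas Theta 4.757, Gamma 4.343, Epsilon 7.802, Delta 5.228, Eta 4.963.
Rounding to the nearest integer: Theta 5, Gamma 4, Epsilon 8, Delta 5, Eta 5 (total 27).

Theta 5; Gamma 4; Epsilon 8; Delta 5; Eta 5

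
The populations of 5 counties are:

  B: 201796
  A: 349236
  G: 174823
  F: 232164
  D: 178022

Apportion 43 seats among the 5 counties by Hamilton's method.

B 8, A 13, G 6, F 9, D 7

Standard divisor: 1136041 ÷ 43 ≈ 26419.558.
Standard quotas: B 7.6381, A 13.2188, G 6.6172, F 8.7876, D 6.7383.
Lower quotas: B 7, A 13, G 6, F 8, D 6 (sum 40, leaving 3 seats).
Remainders in descending order: F 0.7876, D 0.7383, B 0.6381, G 0.6172, A 0.2188.
The surplus seats go to F, D, B.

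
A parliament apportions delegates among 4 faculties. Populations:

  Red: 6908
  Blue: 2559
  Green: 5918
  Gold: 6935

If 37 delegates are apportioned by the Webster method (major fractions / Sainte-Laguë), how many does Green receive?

Standard divisor 22320/37 ≈ 603.243; standard quotas: Red 11.451, Blue 4.242, Green 9.810, Gold 11.496.
Rounding to the nearest integer gives 11, 4, 10, 11 = 36 seats, so the divisor must be adjusted.
With modified divisor 601.9: modified quotas Red 11.477, Blue 4.252, Green 9.832, Gold 11.522.
Rounding to the nearest integer: Red 11, Blue 4, Green 10, Gold 12 (total 37).
Green receives 10.

10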